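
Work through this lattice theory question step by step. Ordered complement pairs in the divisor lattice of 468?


Complement pair (a,b): a meet b = bottom, a join b = top.
Here: gcd(a,b)=1 and lcm(a,b)=468, i.e. a*b=468 with a,b coprime.
Pairs found: (1,468), (4,117), (9,52), (13,36), ... (4 more)
Total ordered pairs: 8


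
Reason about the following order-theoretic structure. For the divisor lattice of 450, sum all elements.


sigma(n) = sum of divisors.
Divisors of 450: [1, 2, 3, 5, 6, 9, 10, 15, 18, 25, 30, 45, 50, 75, 90, 150, 225, 450]
Sum = 1209


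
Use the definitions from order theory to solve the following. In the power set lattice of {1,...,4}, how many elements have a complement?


An element a is complemented if some b has a meet b = bottom, a join b = top.
every subset A has complement S\A, so all elements are complemented.
Complemented elements: {}, {1}, {2}, {3}, {4}, {1,2}, ... (10 more)
Count: 16


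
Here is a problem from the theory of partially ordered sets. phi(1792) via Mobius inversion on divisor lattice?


phi(n) = n * prod_{p|n} (1 - 1/p).
Prime divisors of 1792: [2, 7]
phi(1792) = 1792 * (1 - 1/2) * (1 - 1/7)
phi(1792) = 768


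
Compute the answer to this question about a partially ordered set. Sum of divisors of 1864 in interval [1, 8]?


Interval [1,8] in divisors of 1864: [1, 2, 4, 8]
Sum = 15


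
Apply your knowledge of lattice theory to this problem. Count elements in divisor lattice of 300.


Divisors of 300: [1, 2, 3, 4, 5, 6, 10, 12, 15, 20, 25, 30, 50, 60, 75, 100, 150, 300]
Count: 18


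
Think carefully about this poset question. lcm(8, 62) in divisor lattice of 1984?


Join=lcm.
gcd(8,62)=2
lcm=248


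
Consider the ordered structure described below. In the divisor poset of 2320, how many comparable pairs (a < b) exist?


A comparable pair {a,b} has a < b or b < a in the order.
Count unordered pairs where one element is strictly below the other.
Examples: {1,2}, {1,4}, {1,5}, {1,8}, ...
Total comparable pairs: 115


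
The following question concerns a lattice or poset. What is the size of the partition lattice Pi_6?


B(n) = number of set partitions of an n-element set.
B(n) satisfies the recurrence: B(n+1) = sum_k C(n,k)*B(k).
B(6) = 203


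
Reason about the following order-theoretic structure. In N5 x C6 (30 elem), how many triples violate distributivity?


Distributive law: a ^ (b v c) = (a ^ b) v (a ^ c).
Check all 30^3 = 27000 ordered triples (a,b,c).
  e.g. a=(b,0), b=(a,0), c=(c,0): lhs=(b,0) != rhs=(a,0)
  e.g. a=(b,0), b=(a,0), c=(c,1): lhs=(b,0) != rhs=(a,0)
Total violating triples: 432


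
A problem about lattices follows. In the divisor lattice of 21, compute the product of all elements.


Divisors of 21: [1, 3, 7, 21]
Product = n^(d(n)/2) = 21^(4/2)
Product = 441


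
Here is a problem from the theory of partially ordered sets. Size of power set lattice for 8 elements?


Power set = 2^n.
2^8 = 256


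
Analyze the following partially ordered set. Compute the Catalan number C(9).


C(n) = C(2n, n) / (n+1).
C(18, 9) = 48620
C(9) = 48620 / 10 = 4862


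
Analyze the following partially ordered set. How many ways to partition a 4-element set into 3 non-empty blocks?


S(n,k) = k*S(n-1,k) + S(n-1,k-1).
S(3,3) = 1, S(3,2) = 3
S(4,3) = 3*1 + 3 = 3 + 3
S(4,3) = 6


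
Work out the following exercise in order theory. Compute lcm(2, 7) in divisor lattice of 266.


In a divisor lattice, join = lcm (least common multiple).
gcd(2,7) = 1
lcm(2,7) = 2*7/gcd = 14/1 = 14


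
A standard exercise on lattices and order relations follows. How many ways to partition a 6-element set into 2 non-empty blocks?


S(n,k) = k*S(n-1,k) + S(n-1,k-1).
S(5,2) = 15, S(5,1) = 1
S(6,2) = 2*15 + 1 = 30 + 1
S(6,2) = 31


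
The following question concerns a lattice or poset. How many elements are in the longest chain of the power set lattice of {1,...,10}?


A chain is a totally ordered subset; we count the number of elements in a maximum chain.
Compute, for each element x, the size of the longest chain ending at x:
  {}: 1
  {1}: 2
  {2}: 2
  {3}: 2
  {4}: 2
  {5}: 2
  ...
A maximum chain: {} < {1} < {1,2} < {1,2,3} < {1,2,3,4} < {1,2,3,4,5} < {1,2,3,4,5,6} < {1,2,3,4,5,6,7} < {1,2,3,4,5,6,7,8} < {1,2,3,4,5,6,7,8,9} < {1,2,3,4,5,6,7,8,9,10}
Number of elements in the longest chain: 11


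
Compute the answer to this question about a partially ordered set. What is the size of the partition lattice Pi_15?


B(n) = number of set partitions of an n-element set.
B(n) satisfies the recurrence: B(n+1) = sum_k C(n,k)*B(k).
B(15) = 1382958545


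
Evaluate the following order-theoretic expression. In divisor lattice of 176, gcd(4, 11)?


Meet=gcd.
gcd(4,11)=1


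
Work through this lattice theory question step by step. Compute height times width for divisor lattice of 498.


Height = length of longest chain minus 1; width = size of largest antichain.
A maximum chain: 1 | 83 | 249 | 498  (height 3).
A maximum antichain: {2, 3, 83}  (width 3).
Product = 3 * 3 = 9


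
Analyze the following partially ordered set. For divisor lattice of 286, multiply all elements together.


Divisors of 286: [1, 2, 11, 13, 22, 26, 143, 286]
Product = n^(d(n)/2) = 286^(8/2)
Product = 6690585616


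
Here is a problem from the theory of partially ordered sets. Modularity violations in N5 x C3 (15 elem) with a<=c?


Modular law: if a <= c then a v (b ^ c) = (a v b) ^ c.
Check all triples (a,b,c) with a <= c among 15 elements.
  e.g. a=(a,0), b=(c,0), c=(b,0): lhs=(a,0) != rhs=(b,0)
  e.g. a=(a,0), b=(c,1), c=(b,0): lhs=(a,0) != rhs=(b,0)
Total violating triples: 18


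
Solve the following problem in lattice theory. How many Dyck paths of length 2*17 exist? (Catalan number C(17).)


C(n) = C(2n, n) / (n+1).
C(34, 17) = 2333606220
C(17) = 2333606220 / 18 = 129644790


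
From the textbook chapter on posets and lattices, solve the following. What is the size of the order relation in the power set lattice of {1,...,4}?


The order relation is {(a,b) : a <= b}, reflexive so it includes (a,a).
Examples: ({},{}), ({},{1,2}), ({},{1,2,3}), ({},{1,2,3,4}), ({},{1,2,4}), ...
Total ordered pairs: 81


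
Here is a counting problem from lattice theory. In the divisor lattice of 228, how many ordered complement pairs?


Complement pair (a,b): a meet b = bottom, a join b = top.
Here: gcd(a,b)=1 and lcm(a,b)=228, i.e. a*b=228 with a,b coprime.
Pairs found: (1,228), (3,76), (4,57), (12,19), ... (4 more)
Total ordered pairs: 8


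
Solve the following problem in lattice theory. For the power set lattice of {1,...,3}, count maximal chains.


A maximal chain goes from the minimum element to a maximal element via cover relations.
Counting all min-to-max paths in the cover graph.
Total maximal chains: 6


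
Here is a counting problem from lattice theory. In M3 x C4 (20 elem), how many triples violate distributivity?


Distributive law: a ^ (b v c) = (a ^ b) v (a ^ c).
Check all 20^3 = 8000 ordered triples (a,b,c).
  e.g. a=(a1,0), b=(a2,0), c=(a3,0): lhs=(a1,0) != rhs=(0,0)
  e.g. a=(a1,0), b=(a2,0), c=(a3,1): lhs=(a1,0) != rhs=(0,0)
Total violating triples: 384


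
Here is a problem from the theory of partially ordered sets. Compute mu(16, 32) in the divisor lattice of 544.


In a divisor lattice, mu(a,b) = mu(b/a) where mu is the classical Mobius function.
b/a = 32/16 = 2
Prime factorization of 2: primes [2]
2 is squarefree with 1 prime factor(s), so mu(2) = (-1)^1 = -1


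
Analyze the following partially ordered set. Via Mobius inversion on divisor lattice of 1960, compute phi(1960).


phi(n) = n * prod_{p|n} (1 - 1/p).
Prime divisors of 1960: [2, 5, 7]
phi(1960) = 1960 * (1 - 1/2) * (1 - 1/5) * (1 - 1/7)
phi(1960) = 672


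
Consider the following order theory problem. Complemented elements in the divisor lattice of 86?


An element a is complemented if some b has a meet b = bottom, a join b = top.
a is complemented iff gcd(a, n/a)=1, i.e. a is a unitary divisor of 86.
Complemented elements: 1, 2, 43, 86
Count: 4


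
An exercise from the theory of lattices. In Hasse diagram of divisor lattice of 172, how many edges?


A cover relation a -< b holds when a < b with no c strictly between.
Cover relations:
  1 -< 2
  1 -< 43
  2 -< 4
  2 -< 86
  4 -< 172
  43 -< 86
  86 -< 172
Total: 7


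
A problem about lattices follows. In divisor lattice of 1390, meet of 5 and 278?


In a divisor lattice, meet = gcd (greatest common divisor).
By Euclidean algorithm or factoring: gcd(5,278) = 1


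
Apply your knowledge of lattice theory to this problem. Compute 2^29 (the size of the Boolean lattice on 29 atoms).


Power set = 2^n.
2^29 = 536870912


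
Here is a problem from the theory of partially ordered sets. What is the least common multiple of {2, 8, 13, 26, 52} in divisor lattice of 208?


In a divisor lattice, join = lcm (least common multiple).
Compute lcm iteratively: start with first element, then lcm(current, next).
Elements: [2, 8, 13, 26, 52]
lcm(2,8) = 8
lcm(8,13) = 104
lcm(104,26) = 104
lcm(104,52) = 104
Final lcm = 104


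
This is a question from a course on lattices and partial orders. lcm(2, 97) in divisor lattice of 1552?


Join=lcm.
gcd(2,97)=1
lcm=194


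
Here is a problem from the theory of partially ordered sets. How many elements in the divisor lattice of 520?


Divisors of 520: [1, 2, 4, 5, 8, 10, 13, 20, 26, 40, 52, 65, 104, 130, 260, 520]
Count: 16


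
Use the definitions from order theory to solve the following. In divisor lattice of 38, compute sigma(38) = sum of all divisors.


sigma(n) = sum of divisors.
Divisors of 38: [1, 2, 19, 38]
Sum = 60


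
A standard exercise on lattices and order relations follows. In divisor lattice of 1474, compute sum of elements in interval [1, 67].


Interval [1,67] in divisors of 1474: [1, 67]
Sum = 68


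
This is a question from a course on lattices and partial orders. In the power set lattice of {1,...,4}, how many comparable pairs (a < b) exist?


A comparable pair {a,b} has a < b or b < a in the order.
Count unordered pairs where one element is strictly below the other.
Examples: {{},{1}}, {{},{2}}, {{},{3}}, {{},{4}}, ...
Total comparable pairs: 65


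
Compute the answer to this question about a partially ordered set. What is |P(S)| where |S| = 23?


Power set = 2^n.
2^23 = 8388608


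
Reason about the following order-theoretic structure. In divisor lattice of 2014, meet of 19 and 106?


In a divisor lattice, meet = gcd (greatest common divisor).
By Euclidean algorithm or factoring: gcd(19,106) = 1


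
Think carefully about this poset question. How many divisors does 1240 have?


Divisors of 1240: [1, 2, 4, 5, 8, 10, 20, 31, 40, 62, 124, 155, 248, 310, 620, 1240]
Count: 16


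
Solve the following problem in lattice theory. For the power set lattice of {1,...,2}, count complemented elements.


An element a is complemented if some b has a meet b = bottom, a join b = top.
every subset A has complement S\A, so all elements are complemented.
Complemented elements: {}, {1}, {2}, {1,2}
Count: 4


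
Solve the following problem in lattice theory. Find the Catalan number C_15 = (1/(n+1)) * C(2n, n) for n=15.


C(n) = C(2n, n) / (n+1).
C(30, 15) = 155117520
C(15) = 155117520 / 16 = 9694845


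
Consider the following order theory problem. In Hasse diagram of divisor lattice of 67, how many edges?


A cover relation a -< b holds when a < b with no c strictly between.
Cover relations:
  1 -< 67
Total: 1


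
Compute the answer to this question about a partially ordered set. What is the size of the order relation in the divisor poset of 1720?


The order relation is {(a,b) : a <= b}, reflexive so it includes (a,a).
Examples: (1,1), (1,10), (1,172), (1,1720), (1,2), ...
Total ordered pairs: 90


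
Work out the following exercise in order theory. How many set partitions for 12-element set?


B(n) = number of set partitions of an n-element set.
B(n) satisfies the recurrence: B(n+1) = sum_k C(n,k)*B(k).
B(12) = 4213597


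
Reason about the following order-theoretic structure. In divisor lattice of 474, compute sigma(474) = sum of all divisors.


sigma(n) = sum of divisors.
Divisors of 474: [1, 2, 3, 6, 79, 158, 237, 474]
Sum = 960


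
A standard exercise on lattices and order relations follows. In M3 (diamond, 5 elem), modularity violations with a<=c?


Modular law: if a <= c then a v (b ^ c) = (a v b) ^ c.
Check all triples (a,b,c) with a <= c among 5 elements.
This lattice is modular (diamonds M_m and their chain-products are modular).
Total violating triples: 0


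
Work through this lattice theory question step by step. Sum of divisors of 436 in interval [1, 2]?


Interval [1,2] in divisors of 436: [1, 2]
Sum = 3


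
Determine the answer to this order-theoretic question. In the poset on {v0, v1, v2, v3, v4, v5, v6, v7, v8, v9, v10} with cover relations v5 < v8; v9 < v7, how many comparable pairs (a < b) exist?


A comparable pair {a,b} has a < b or b < a in the order.
Count unordered pairs where one element is strictly below the other.
Examples: {v5,v8}, {v7,v9}
Total comparable pairs: 2


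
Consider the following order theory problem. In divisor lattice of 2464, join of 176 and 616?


In a divisor lattice, join = lcm (least common multiple).
gcd(176,616) = 88
lcm(176,616) = 176*616/gcd = 108416/88 = 1232


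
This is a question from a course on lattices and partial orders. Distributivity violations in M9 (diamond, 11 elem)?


Distributive law: a ^ (b v c) = (a ^ b) v (a ^ c).
Check all 11^3 = 1331 ordered triples (a,b,c).
  e.g. a=a1, b=a2, c=a3: lhs=a1 != rhs=0
  e.g. a=a1, b=a2, c=a4: lhs=a1 != rhs=0
Total violating triples: 504


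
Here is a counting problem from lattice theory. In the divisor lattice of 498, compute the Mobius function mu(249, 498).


In a divisor lattice, mu(a,b) = mu(b/a) where mu is the classical Mobius function.
b/a = 498/249 = 2
Prime factorization of 2: primes [2]
2 is squarefree with 1 prime factor(s), so mu(2) = (-1)^1 = -1


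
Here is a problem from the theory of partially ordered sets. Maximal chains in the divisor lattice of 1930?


A maximal chain goes from the minimum element to a maximal element via cover relations.
Counting all min-to-max paths in the cover graph.
Total maximal chains: 6


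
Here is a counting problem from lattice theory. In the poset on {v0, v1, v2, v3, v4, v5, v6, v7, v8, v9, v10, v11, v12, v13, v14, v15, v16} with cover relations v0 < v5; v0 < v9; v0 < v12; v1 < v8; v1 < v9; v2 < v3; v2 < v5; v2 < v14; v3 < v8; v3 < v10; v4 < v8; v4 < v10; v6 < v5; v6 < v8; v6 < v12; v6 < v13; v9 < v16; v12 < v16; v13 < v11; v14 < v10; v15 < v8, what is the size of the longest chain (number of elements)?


A chain is a totally ordered subset; we count the number of elements in a maximum chain.
Compute, for each element x, the size of the longest chain ending at x:
  v0: 1
  v1: 1
  v2: 1
  v4: 1
  v6: 1
  v7: 1
  ...
A maximum chain: v2 < v3 < v8
Number of elements in the longest chain: 3


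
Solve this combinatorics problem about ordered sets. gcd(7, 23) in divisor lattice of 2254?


Meet=gcd.
gcd(7,23)=1


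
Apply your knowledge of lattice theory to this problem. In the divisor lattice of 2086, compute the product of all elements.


Divisors of 2086: [1, 2, 7, 14, 149, 298, 1043, 2086]
Product = n^(d(n)/2) = 2086^(8/2)
Product = 18934647148816


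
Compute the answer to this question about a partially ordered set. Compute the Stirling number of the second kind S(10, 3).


S(n,k) = k*S(n-1,k) + S(n-1,k-1).
S(9,3) = 3025, S(9,2) = 255
S(10,3) = 3*3025 + 255 = 9075 + 255
S(10,3) = 9330


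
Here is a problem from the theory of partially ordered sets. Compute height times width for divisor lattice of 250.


Height = length of longest chain minus 1; width = size of largest antichain.
A maximum chain: 1 | 5 | 25 | 125 | 250  (height 4).
A maximum antichain: {2, 5}  (width 2).
Product = 4 * 2 = 8


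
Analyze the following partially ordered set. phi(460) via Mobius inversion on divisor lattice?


phi(n) = n * prod_{p|n} (1 - 1/p).
Prime divisors of 460: [2, 5, 23]
phi(460) = 460 * (1 - 1/2) * (1 - 1/5) * (1 - 1/23)
phi(460) = 176


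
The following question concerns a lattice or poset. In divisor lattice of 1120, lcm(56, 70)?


Join=lcm.
gcd(56,70)=14
lcm=280


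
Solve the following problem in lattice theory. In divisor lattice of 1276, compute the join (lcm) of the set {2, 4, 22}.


In a divisor lattice, join = lcm (least common multiple).
Compute lcm iteratively: start with first element, then lcm(current, next).
Elements: [2, 4, 22]
lcm(2,4) = 4
lcm(4,22) = 44
Final lcm = 44


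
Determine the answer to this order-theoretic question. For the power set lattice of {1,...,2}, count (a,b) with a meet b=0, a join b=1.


Complement pair (a,b): a meet b = bottom, a join b = top.
Here: A intersect B = {} and A union B = {1,...,2}.
Pairs found: ({},{1,2}), ({1},{2}), ({2},{1}), ({1,2},{})
Total ordered pairs: 4


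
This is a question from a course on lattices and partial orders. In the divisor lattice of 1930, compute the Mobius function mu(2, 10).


In a divisor lattice, mu(a,b) = mu(b/a) where mu is the classical Mobius function.
b/a = 10/2 = 5
Prime factorization of 5: primes [5]
5 is squarefree with 1 prime factor(s), so mu(5) = (-1)^1 = -1


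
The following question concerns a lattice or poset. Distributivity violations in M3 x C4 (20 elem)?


Distributive law: a ^ (b v c) = (a ^ b) v (a ^ c).
Check all 20^3 = 8000 ordered triples (a,b,c).
  e.g. a=(a1,0), b=(a2,0), c=(a3,0): lhs=(a1,0) != rhs=(0,0)
  e.g. a=(a1,0), b=(a2,0), c=(a3,1): lhs=(a1,0) != rhs=(0,0)
Total violating triples: 384


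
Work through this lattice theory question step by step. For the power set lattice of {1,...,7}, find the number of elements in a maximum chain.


A chain is a totally ordered subset; we count the number of elements in a maximum chain.
Compute, for each element x, the size of the longest chain ending at x:
  {}: 1
  {1}: 2
  {2}: 2
  {3}: 2
  {4}: 2
  {5}: 2
  ...
A maximum chain: {} < {1} < {1,2} < {1,2,3} < {1,2,3,4} < {1,2,3,4,5} < {1,2,3,4,5,6} < {1,2,3,4,5,6,7}
Number of elements in the longest chain: 8


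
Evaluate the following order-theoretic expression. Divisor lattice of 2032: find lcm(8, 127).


In a divisor lattice, join = lcm (least common multiple).
gcd(8,127) = 1
lcm(8,127) = 8*127/gcd = 1016/1 = 1016


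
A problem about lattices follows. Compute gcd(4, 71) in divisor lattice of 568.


In a divisor lattice, meet = gcd (greatest common divisor).
By Euclidean algorithm or factoring: gcd(4,71) = 1


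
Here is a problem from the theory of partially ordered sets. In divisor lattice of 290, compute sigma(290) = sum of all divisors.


sigma(n) = sum of divisors.
Divisors of 290: [1, 2, 5, 10, 29, 58, 145, 290]
Sum = 540


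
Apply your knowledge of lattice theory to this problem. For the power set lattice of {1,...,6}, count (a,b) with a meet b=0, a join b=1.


Complement pair (a,b): a meet b = bottom, a join b = top.
Here: A intersect B = {} and A union B = {1,...,6}.
Pairs found: ({},{1,2,3,4,5,6}), ({1},{2,3,4,5,6}), ({2},{1,3,4,5,6}), ({3},{1,2,4,5,6}), ... (60 more)
Total ordered pairs: 64


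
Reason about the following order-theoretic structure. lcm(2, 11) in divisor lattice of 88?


Join=lcm.
gcd(2,11)=1
lcm=22


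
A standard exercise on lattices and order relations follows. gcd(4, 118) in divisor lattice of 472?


Meet=gcd.
gcd(4,118)=2


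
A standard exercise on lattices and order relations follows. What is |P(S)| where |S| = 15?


Power set = 2^n.
2^15 = 32768


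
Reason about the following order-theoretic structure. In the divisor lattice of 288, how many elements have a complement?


An element a is complemented if some b has a meet b = bottom, a join b = top.
a is complemented iff gcd(a, n/a)=1, i.e. a is a unitary divisor of 288.
Complemented elements: 1, 9, 32, 288
Count: 4


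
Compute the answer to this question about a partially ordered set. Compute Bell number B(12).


B(n) = number of set partitions of an n-element set.
B(n) satisfies the recurrence: B(n+1) = sum_k C(n,k)*B(k).
B(12) = 4213597


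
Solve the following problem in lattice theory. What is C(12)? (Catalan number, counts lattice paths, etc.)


C(n) = C(2n, n) / (n+1).
C(24, 12) = 2704156
C(12) = 2704156 / 13 = 208012


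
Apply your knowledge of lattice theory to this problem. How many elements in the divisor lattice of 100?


Divisors of 100: [1, 2, 4, 5, 10, 20, 25, 50, 100]
Count: 9


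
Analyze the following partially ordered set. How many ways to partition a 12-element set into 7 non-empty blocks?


S(n,k) = k*S(n-1,k) + S(n-1,k-1).
S(11,7) = 63987, S(11,6) = 179487
S(12,7) = 7*63987 + 179487 = 447909 + 179487
S(12,7) = 627396


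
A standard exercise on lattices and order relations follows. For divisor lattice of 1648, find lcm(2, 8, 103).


In a divisor lattice, join = lcm (least common multiple).
Compute lcm iteratively: start with first element, then lcm(current, next).
Elements: [2, 8, 103]
lcm(2,8) = 8
lcm(8,103) = 824
Final lcm = 824


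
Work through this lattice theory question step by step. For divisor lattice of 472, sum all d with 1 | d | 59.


Interval [1,59] in divisors of 472: [1, 59]
Sum = 60


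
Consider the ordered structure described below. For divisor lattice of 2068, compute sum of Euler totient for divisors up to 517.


Divisors of 2068 up to 517: [1, 2, 4, 11, 22, 44, 47, 94, 188, 517]
phi values: [1, 1, 2, 10, 10, 20, 46, 46, 92, 460]
Sum = 688


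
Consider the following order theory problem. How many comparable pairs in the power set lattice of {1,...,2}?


A comparable pair {a,b} has a < b or b < a in the order.
Count unordered pairs where one element is strictly below the other.
Examples: {{},{1}}, {{},{2}}, {{},{1,2}}, {{1},{1,2}}, ...
Total comparable pairs: 5


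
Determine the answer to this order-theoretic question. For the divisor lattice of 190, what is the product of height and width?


Height = length of longest chain minus 1; width = size of largest antichain.
A maximum chain: 1 | 19 | 95 | 190  (height 3).
A maximum antichain: {2, 5, 19}  (width 3).
Product = 3 * 3 = 9


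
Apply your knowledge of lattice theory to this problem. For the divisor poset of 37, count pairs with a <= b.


The order relation is {(a,b) : a <= b}, reflexive so it includes (a,a).
Examples: (1,1), (1,37), (37,37)
Total ordered pairs: 3


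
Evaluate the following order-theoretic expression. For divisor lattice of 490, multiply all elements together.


Divisors of 490: [1, 2, 5, 7, 10, 14, 35, 49, 70, 98, 245, 490]
Product = n^(d(n)/2) = 490^(12/2)
Product = 13841287201000000


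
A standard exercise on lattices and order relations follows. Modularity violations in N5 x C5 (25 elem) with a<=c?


Modular law: if a <= c then a v (b ^ c) = (a v b) ^ c.
Check all triples (a,b,c) with a <= c among 25 elements.
  e.g. a=(a,0), b=(c,0), c=(b,0): lhs=(a,0) != rhs=(b,0)
  e.g. a=(a,0), b=(c,1), c=(b,0): lhs=(a,0) != rhs=(b,0)
Total violating triples: 75


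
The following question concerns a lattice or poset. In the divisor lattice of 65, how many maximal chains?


A maximal chain goes from the minimum element to a maximal element via cover relations.
Counting all min-to-max paths in the cover graph.
Total maximal chains: 2


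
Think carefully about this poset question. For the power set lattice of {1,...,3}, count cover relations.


A cover relation a -< b holds when a < b with no c strictly between.
Cover relations:
  {} -< {1}
  {} -< {2}
  {} -< {3}
  {1} -< {1,2}
  {1} -< {1,3}
  {2} -< {1,2}
  {2} -< {2,3}
  {3} -< {1,3}
  ...4 more
Total: 12


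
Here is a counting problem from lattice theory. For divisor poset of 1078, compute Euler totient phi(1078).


phi(n) = n * prod_{p|n} (1 - 1/p).
Prime divisors of 1078: [2, 7, 11]
phi(1078) = 1078 * (1 - 1/2) * (1 - 1/7) * (1 - 1/11)
phi(1078) = 420


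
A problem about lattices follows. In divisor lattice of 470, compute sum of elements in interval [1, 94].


Interval [1,94] in divisors of 470: [1, 2, 47, 94]
Sum = 144


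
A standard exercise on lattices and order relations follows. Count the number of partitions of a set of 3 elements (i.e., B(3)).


B(n) = number of set partitions of an n-element set.
B(n) satisfies the recurrence: B(n+1) = sum_k C(n,k)*B(k).
B(3) = 5


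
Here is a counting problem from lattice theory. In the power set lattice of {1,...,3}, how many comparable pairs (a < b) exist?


A comparable pair {a,b} has a < b or b < a in the order.
Count unordered pairs where one element is strictly below the other.
Examples: {{},{1}}, {{},{2}}, {{},{3}}, {{},{1,2}}, ...
Total comparable pairs: 19


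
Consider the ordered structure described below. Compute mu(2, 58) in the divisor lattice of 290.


In a divisor lattice, mu(a,b) = mu(b/a) where mu is the classical Mobius function.
b/a = 58/2 = 29
Prime factorization of 29: primes [29]
29 is squarefree with 1 prime factor(s), so mu(29) = (-1)^1 = -1


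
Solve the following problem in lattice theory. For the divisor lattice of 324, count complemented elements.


An element a is complemented if some b has a meet b = bottom, a join b = top.
a is complemented iff gcd(a, n/a)=1, i.e. a is a unitary divisor of 324.
Complemented elements: 1, 4, 81, 324
Count: 4


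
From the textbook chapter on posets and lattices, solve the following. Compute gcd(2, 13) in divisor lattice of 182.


In a divisor lattice, meet = gcd (greatest common divisor).
By Euclidean algorithm or factoring: gcd(2,13) = 1


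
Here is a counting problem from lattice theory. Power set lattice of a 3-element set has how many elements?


Power set = 2^n.
2^3 = 8


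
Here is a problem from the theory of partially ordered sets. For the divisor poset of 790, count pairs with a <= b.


The order relation is {(a,b) : a <= b}, reflexive so it includes (a,a).
Examples: (1,1), (1,10), (1,158), (1,2), (1,395), ...
Total ordered pairs: 27


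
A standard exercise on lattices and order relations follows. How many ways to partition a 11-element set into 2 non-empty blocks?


S(n,k) = k*S(n-1,k) + S(n-1,k-1).
S(10,2) = 511, S(10,1) = 1
S(11,2) = 2*511 + 1 = 1022 + 1
S(11,2) = 1023


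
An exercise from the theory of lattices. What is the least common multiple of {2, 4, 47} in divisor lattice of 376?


In a divisor lattice, join = lcm (least common multiple).
Compute lcm iteratively: start with first element, then lcm(current, next).
Elements: [2, 4, 47]
lcm(2,4) = 4
lcm(4,47) = 188
Final lcm = 188


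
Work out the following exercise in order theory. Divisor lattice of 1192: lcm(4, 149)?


Join=lcm.
gcd(4,149)=1
lcm=596


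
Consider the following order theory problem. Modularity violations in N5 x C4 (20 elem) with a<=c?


Modular law: if a <= c then a v (b ^ c) = (a v b) ^ c.
Check all triples (a,b,c) with a <= c among 20 elements.
  e.g. a=(a,0), b=(c,0), c=(b,0): lhs=(a,0) != rhs=(b,0)
  e.g. a=(a,0), b=(c,1), c=(b,0): lhs=(a,0) != rhs=(b,0)
Total violating triples: 40


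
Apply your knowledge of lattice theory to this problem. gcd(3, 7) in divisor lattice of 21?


Meet=gcd.
gcd(3,7)=1


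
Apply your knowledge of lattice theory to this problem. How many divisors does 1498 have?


Divisors of 1498: [1, 2, 7, 14, 107, 214, 749, 1498]
Count: 8


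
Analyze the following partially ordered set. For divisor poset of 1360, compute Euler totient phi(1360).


phi(n) = n * prod_{p|n} (1 - 1/p).
Prime divisors of 1360: [2, 5, 17]
phi(1360) = 1360 * (1 - 1/2) * (1 - 1/5) * (1 - 1/17)
phi(1360) = 512


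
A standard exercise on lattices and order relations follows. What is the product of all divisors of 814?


Divisors of 814: [1, 2, 11, 22, 37, 74, 407, 814]
Product = n^(d(n)/2) = 814^(8/2)
Product = 439033459216


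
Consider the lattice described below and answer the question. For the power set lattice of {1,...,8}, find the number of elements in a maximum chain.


A chain is a totally ordered subset; we count the number of elements in a maximum chain.
Compute, for each element x, the size of the longest chain ending at x:
  {}: 1
  {1}: 2
  {2}: 2
  {3}: 2
  {4}: 2
  {5}: 2
  ...
A maximum chain: {} < {1} < {1,2} < {1,2,3} < {1,2,3,4} < {1,2,3,4,5} < {1,2,3,4,5,6} < {1,2,3,4,5,6,7} < {1,2,3,4,5,6,7,8}
Number of elements in the longest chain: 9


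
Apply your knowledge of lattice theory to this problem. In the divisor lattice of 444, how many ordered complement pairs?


Complement pair (a,b): a meet b = bottom, a join b = top.
Here: gcd(a,b)=1 and lcm(a,b)=444, i.e. a*b=444 with a,b coprime.
Pairs found: (1,444), (3,148), (4,111), (12,37), ... (4 more)
Total ordered pairs: 8


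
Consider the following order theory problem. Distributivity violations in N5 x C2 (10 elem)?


Distributive law: a ^ (b v c) = (a ^ b) v (a ^ c).
Check all 10^3 = 1000 ordered triples (a,b,c).
  e.g. a=(b,0), b=(a,0), c=(c,0): lhs=(b,0) != rhs=(a,0)
  e.g. a=(b,0), b=(a,0), c=(c,1): lhs=(b,0) != rhs=(a,0)
Total violating triples: 16


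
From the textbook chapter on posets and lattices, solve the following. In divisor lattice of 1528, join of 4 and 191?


In a divisor lattice, join = lcm (least common multiple).
gcd(4,191) = 1
lcm(4,191) = 4*191/gcd = 764/1 = 764


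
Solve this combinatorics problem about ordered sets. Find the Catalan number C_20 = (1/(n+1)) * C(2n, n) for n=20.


C(n) = C(2n, n) / (n+1).
C(40, 20) = 137846528820
C(20) = 137846528820 / 21 = 6564120420


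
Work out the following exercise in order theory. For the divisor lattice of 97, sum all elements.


sigma(n) = sum of divisors.
Divisors of 97: [1, 97]
Sum = 98


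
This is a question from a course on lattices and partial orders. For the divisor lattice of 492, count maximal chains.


A maximal chain goes from the minimum element to a maximal element via cover relations.
Counting all min-to-max paths in the cover graph.
Total maximal chains: 12


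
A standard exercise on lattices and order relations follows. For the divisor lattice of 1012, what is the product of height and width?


Height = length of longest chain minus 1; width = size of largest antichain.
A maximum chain: 1 | 23 | 253 | 506 | 1012  (height 4).
A maximum antichain: {4, 22, 46, 253}  (width 4).
Product = 4 * 4 = 16


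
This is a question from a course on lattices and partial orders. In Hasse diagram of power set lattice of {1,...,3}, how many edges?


A cover relation a -< b holds when a < b with no c strictly between.
Cover relations:
  {} -< {1}
  {} -< {2}
  {} -< {3}
  {1} -< {1,2}
  {1} -< {1,3}
  {2} -< {1,2}
  {2} -< {2,3}
  {3} -< {1,3}
  ...4 more
Total: 12


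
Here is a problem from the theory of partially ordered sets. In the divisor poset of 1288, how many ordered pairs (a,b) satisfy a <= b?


The order relation is {(a,b) : a <= b}, reflexive so it includes (a,a).
Examples: (1,1), (1,1288), (1,14), (1,161), (1,184), ...
Total ordered pairs: 90


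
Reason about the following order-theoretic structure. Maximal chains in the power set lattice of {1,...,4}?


A maximal chain goes from the minimum element to a maximal element via cover relations.
Counting all min-to-max paths in the cover graph.
Total maximal chains: 24


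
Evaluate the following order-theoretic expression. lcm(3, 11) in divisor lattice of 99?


Join=lcm.
gcd(3,11)=1
lcm=33


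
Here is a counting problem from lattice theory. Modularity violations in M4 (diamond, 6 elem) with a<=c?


Modular law: if a <= c then a v (b ^ c) = (a v b) ^ c.
Check all triples (a,b,c) with a <= c among 6 elements.
This lattice is modular (diamonds M_m and their chain-products are modular).
Total violating triples: 0


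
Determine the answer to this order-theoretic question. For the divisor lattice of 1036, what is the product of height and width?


Height = length of longest chain minus 1; width = size of largest antichain.
A maximum chain: 1 | 37 | 259 | 518 | 1036  (height 4).
A maximum antichain: {4, 14, 74, 259}  (width 4).
Product = 4 * 4 = 16


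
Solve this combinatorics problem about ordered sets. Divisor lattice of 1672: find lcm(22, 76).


In a divisor lattice, join = lcm (least common multiple).
gcd(22,76) = 2
lcm(22,76) = 22*76/gcd = 1672/2 = 836


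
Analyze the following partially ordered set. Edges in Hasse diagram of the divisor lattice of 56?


A cover relation a -< b holds when a < b with no c strictly between.
Cover relations:
  1 -< 2
  1 -< 7
  2 -< 4
  2 -< 14
  4 -< 8
  4 -< 28
  7 -< 14
  8 -< 56
  ...2 more
Total: 10


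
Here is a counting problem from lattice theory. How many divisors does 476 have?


Divisors of 476: [1, 2, 4, 7, 14, 17, 28, 34, 68, 119, 238, 476]
Count: 12


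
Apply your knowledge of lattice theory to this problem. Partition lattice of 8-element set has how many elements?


B(n) = number of set partitions of an n-element set.
B(n) satisfies the recurrence: B(n+1) = sum_k C(n,k)*B(k).
B(8) = 4140


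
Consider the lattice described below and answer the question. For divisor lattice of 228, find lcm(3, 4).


In a divisor lattice, join = lcm (least common multiple).
Compute lcm iteratively: start with first element, then lcm(current, next).
Elements: [3, 4]
lcm(3,4) = 12
Final lcm = 12


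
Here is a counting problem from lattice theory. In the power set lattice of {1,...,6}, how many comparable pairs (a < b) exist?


A comparable pair {a,b} has a < b or b < a in the order.
Count unordered pairs where one element is strictly below the other.
Examples: {{},{1}}, {{},{2}}, {{},{3}}, {{},{4}}, ...
Total comparable pairs: 665


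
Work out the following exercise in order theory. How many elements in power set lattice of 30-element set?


Power set = 2^n.
2^30 = 1073741824


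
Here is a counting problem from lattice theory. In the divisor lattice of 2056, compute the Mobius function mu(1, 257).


In a divisor lattice, mu(a,b) = mu(b/a) where mu is the classical Mobius function.
b/a = 257/1 = 257
Prime factorization of 257: primes [257]
257 is squarefree with 1 prime factor(s), so mu(257) = (-1)^1 = -1


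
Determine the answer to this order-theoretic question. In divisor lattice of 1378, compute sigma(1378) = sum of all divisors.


sigma(n) = sum of divisors.
Divisors of 1378: [1, 2, 13, 26, 53, 106, 689, 1378]
Sum = 2268


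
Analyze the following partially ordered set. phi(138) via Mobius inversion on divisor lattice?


phi(n) = n * prod_{p|n} (1 - 1/p).
Prime divisors of 138: [2, 3, 23]
phi(138) = 138 * (1 - 1/2) * (1 - 1/3) * (1 - 1/23)
phi(138) = 44


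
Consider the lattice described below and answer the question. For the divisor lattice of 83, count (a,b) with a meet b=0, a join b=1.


Complement pair (a,b): a meet b = bottom, a join b = top.
Here: gcd(a,b)=1 and lcm(a,b)=83, i.e. a*b=83 with a,b coprime.
Pairs found: (1,83), (83,1)
Total ordered pairs: 2


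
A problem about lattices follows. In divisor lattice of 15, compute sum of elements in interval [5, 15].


Interval [5,15] in divisors of 15: [5, 15]
Sum = 20


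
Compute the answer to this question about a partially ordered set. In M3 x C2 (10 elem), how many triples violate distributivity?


Distributive law: a ^ (b v c) = (a ^ b) v (a ^ c).
Check all 10^3 = 1000 ordered triples (a,b,c).
  e.g. a=(a1,0), b=(a2,0), c=(a3,0): lhs=(a1,0) != rhs=(0,0)
  e.g. a=(a1,0), b=(a2,0), c=(a3,1): lhs=(a1,0) != rhs=(0,0)
Total violating triples: 48


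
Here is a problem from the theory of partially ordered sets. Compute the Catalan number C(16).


C(n) = C(2n, n) / (n+1).
C(32, 16) = 601080390
C(16) = 601080390 / 17 = 35357670


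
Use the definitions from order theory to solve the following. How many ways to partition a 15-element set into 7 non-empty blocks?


S(n,k) = k*S(n-1,k) + S(n-1,k-1).
S(14,7) = 49329280, S(14,6) = 63436373
S(15,7) = 7*49329280 + 63436373 = 345304960 + 63436373
S(15,7) = 408741333


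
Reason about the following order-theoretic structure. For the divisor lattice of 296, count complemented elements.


An element a is complemented if some b has a meet b = bottom, a join b = top.
a is complemented iff gcd(a, n/a)=1, i.e. a is a unitary divisor of 296.
Complemented elements: 1, 8, 37, 296
Count: 4


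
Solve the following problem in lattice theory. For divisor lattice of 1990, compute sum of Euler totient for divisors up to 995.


Divisors of 1990 up to 995: [1, 2, 5, 10, 199, 398, 995]
phi values: [1, 1, 4, 4, 198, 198, 792]
Sum = 1198


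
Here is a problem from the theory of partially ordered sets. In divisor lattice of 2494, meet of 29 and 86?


In a divisor lattice, meet = gcd (greatest common divisor).
By Euclidean algorithm or factoring: gcd(29,86) = 1


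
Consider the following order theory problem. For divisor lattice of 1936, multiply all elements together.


Divisors of 1936: [1, 2, 4, 8, 11, 16, 22, 44, 88, 121, 176, 242, 484, 968, 1936]
Product = n^(d(n)/2) = 1936^(15/2)
Product = 4485286068729022118887424


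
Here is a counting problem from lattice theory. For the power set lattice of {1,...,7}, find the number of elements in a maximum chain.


A chain is a totally ordered subset; we count the number of elements in a maximum chain.
Compute, for each element x, the size of the longest chain ending at x:
  {}: 1
  {1}: 2
  {2}: 2
  {3}: 2
  {4}: 2
  {5}: 2
  ...
A maximum chain: {} < {1} < {1,2} < {1,2,3} < {1,2,3,4} < {1,2,3,4,5} < {1,2,3,4,5,6} < {1,2,3,4,5,6,7}
Number of elements in the longest chain: 8


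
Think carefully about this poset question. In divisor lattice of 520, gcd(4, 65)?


Meet=gcd.
gcd(4,65)=1


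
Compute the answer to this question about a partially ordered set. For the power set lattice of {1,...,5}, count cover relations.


A cover relation a -< b holds when a < b with no c strictly between.
Cover relations:
  {} -< {1}
  {} -< {2}
  {} -< {3}
  {} -< {4}
  {} -< {5}
  {1} -< {1,2}
  {1} -< {1,3}
  {1} -< {1,4}
  ...72 more
Total: 80


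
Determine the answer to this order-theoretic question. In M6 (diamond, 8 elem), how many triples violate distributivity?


Distributive law: a ^ (b v c) = (a ^ b) v (a ^ c).
Check all 8^3 = 512 ordered triples (a,b,c).
  e.g. a=a1, b=a2, c=a3: lhs=a1 != rhs=0
  e.g. a=a1, b=a2, c=a4: lhs=a1 != rhs=0
Total violating triples: 120


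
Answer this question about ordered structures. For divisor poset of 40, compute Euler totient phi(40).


phi(n) = n * prod_{p|n} (1 - 1/p).
Prime divisors of 40: [2, 5]
phi(40) = 40 * (1 - 1/2) * (1 - 1/5)
phi(40) = 16


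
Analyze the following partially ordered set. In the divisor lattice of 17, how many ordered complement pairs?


Complement pair (a,b): a meet b = bottom, a join b = top.
Here: gcd(a,b)=1 and lcm(a,b)=17, i.e. a*b=17 with a,b coprime.
Pairs found: (1,17), (17,1)
Total ordered pairs: 2


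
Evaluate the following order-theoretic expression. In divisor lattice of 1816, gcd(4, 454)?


Meet=gcd.
gcd(4,454)=2


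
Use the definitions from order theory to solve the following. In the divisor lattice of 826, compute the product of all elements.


Divisors of 826: [1, 2, 7, 14, 59, 118, 413, 826]
Product = n^(d(n)/2) = 826^(8/2)
Product = 465500540176


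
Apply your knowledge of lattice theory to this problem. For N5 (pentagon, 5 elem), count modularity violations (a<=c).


Modular law: if a <= c then a v (b ^ c) = (a v b) ^ c.
Check all triples (a,b,c) with a <= c among 5 elements.
  e.g. a=a, b=c, c=b: lhs=a != rhs=b
Total violating triples: 1
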